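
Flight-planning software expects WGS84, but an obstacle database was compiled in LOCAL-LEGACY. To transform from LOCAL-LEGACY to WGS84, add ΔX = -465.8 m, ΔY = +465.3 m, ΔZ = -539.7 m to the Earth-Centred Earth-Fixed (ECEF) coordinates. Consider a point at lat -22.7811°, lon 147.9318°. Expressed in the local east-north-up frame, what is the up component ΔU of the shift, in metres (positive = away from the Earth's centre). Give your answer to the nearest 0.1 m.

ΔU = 800.7 m

The local up (radial) axis is (cos φ cos λ, cos φ sin λ, sin φ), giving ΔU = 363.934 + 227.770 + 208.978 = 800.68 m.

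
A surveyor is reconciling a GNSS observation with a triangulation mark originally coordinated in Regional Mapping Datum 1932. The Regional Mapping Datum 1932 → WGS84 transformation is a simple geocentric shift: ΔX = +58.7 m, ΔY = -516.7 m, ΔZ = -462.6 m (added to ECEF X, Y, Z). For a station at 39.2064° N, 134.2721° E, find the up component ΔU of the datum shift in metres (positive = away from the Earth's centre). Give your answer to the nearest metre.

At φ = 39.2064°, λ = 134.2721°: sin φ = 0.632116, cos φ = 0.774874, sin λ = 0.716033, cos λ = -0.698067.
ΔU = cos φ cos λ·ΔX + cos φ sin λ·ΔY + sin φ·ΔZ = (0.774874)(-0.698067)(58.7) + (0.774874)(0.716033)(-516.7) + (0.632116)(-462.6) = -610.85 m.

ΔU = -611 m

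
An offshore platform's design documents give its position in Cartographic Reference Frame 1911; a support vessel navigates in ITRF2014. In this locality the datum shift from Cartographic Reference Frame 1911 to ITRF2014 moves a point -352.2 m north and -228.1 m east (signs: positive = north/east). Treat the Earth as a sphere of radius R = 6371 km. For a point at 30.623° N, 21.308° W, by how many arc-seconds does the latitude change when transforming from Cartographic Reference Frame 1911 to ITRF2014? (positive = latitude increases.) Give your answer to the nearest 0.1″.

Δφ = -11.4″

On a sphere of radius R, 1 rad of latitude = R, so Δφ = ΔN / R = -352.2 / 6371000 = -5.5282e-05 rad = -11.403″.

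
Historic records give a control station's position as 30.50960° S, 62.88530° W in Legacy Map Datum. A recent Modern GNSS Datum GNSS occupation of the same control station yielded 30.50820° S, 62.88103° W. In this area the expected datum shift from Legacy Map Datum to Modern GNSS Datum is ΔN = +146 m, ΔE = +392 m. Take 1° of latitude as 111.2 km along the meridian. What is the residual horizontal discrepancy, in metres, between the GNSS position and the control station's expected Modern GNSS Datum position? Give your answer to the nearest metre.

Observed coordinate differences: Δφ = +0.00140°, Δλ = +0.00427°.
Converting to metres (1° lat = 111200 m, cos φ = 0.861544): observed ΔN = 155.7 m, observed ΔE = 409.1 m.
Subtracting the expected shift leaves a residual of 155.7 − (146) = 9.7 m north and 409.1 − (392) = 17.1 m east.
Residual distance = √(9.7² + 17.1²) = 19.6 m.

20 m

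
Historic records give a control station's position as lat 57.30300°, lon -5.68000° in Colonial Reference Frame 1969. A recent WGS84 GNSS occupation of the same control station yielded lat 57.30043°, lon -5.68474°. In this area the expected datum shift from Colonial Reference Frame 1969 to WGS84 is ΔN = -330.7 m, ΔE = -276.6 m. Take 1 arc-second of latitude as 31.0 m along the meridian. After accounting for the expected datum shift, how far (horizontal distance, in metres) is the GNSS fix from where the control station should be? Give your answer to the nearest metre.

Observed coordinate differences: Δφ = -0.00257°, Δλ = -0.00474°.
Converting to metres (1° lat = 111600 m, cos φ = 0.540196): observed ΔN = -286.8 m, observed ΔE = -285.8 m.
Subtracting the expected shift leaves a residual of -286.8 − (-330.7) = 43.9 m north and -285.8 − (-276.6) = -9.2 m east.
Residual distance = √(43.9² + (-9.2)²) = 44.8 m.

45 m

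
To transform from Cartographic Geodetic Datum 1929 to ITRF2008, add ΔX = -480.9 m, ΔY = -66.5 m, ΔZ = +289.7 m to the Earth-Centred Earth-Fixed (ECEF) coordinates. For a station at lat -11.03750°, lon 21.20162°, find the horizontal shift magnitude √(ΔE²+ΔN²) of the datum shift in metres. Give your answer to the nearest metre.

At φ = -11.03750°, λ = 21.20162°: sin φ = -0.191451, cos φ = 0.981502, sin λ = 0.361651, cos λ = 0.932314.
ΔE = −sin λ·ΔX + cos λ·ΔY = −(0.361651)·(-480.9) + (0.932314)·(-66.5) = 111.92 m.
ΔN = −sin φ cos λ·ΔX − sin φ sin λ·ΔY + cos φ·ΔZ = −(-0.191451)(0.932314)(-480.9) − (-0.191451)(0.361651)(-66.5) + (0.981502)(289.7) = 193.90 m.
Horizontal magnitude = √(ΔE² + ΔN²) = √(111.92² + 193.90²) = 223.88 m.

224 m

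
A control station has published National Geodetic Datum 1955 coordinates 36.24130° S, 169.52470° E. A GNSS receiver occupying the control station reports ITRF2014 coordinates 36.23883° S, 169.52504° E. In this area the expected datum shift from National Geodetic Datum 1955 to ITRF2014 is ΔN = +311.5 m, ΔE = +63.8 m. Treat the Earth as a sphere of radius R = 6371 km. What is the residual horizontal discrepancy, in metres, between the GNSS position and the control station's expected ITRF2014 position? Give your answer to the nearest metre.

50 m

Observed coordinate differences: Δφ = +0.00247°, Δλ = +0.00034°.
Converting to metres (1° lat = 111195 m, cos φ = 0.806534): observed ΔN = 274.7 m, observed ΔE = 30.5 m.
Subtracting the expected shift leaves a residual of 274.7 − (311.5) = -36.8 m north and 30.5 − (63.8) = -33.3 m east.
Residual distance = √((-36.8)² + (-33.3)²) = 49.7 m.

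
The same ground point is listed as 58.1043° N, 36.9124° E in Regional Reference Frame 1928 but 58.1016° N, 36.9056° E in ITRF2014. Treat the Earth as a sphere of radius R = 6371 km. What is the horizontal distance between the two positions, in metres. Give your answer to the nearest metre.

500 m

Δφ = 58.1016° − 58.1043° = -0.0027°; Δλ = 36.9056° − 36.9124° = -0.0068°.
1° along a meridian = πR/180 = 111195 m.
ΔN = Δφ × 111195 = -300.2 m; ΔE = Δλ × 111195 × cos(58.1043°) = -0.0068 × 111195 × 0.528375 = -399.5 m.
Distance = √(ΔE² + ΔN²) = √((-399.5)² + (-300.2)²) = 499.8 m.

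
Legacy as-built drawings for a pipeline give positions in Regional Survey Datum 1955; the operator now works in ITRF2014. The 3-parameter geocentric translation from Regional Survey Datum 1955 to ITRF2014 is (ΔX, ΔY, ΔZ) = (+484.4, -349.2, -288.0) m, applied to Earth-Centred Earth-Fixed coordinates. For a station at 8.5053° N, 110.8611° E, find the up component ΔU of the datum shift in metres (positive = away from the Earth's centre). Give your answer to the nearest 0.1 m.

The local up (radial) axis is (cos φ cos λ, cos φ sin λ, sin φ), giving ΔU = -170.600 − 322.720 − 42.595 = -535.92 m.

ΔU = -535.9 m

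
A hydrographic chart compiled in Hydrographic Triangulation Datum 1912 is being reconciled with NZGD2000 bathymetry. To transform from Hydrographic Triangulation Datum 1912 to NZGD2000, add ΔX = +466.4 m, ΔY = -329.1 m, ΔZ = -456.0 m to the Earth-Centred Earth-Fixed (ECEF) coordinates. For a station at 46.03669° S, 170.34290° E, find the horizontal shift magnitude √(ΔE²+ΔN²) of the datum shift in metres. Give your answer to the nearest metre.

730 m

The local east axis at (φ, λ) is (−sin λ, cos λ, 0), so ΔE = −sin(170.34290°)·466.4 + cos(170.34290°)·(-329.1) = 246.20 m.
The local north axis is (−sin φ cos λ, −sin φ sin λ, cos φ), giving ΔN = -330.950 − 39.737 − 316.554 = -687.24 m.
Horizontal magnitude = √(ΔE² + ΔN²) = √(246.20² + (-687.24)²) = 730.01 m.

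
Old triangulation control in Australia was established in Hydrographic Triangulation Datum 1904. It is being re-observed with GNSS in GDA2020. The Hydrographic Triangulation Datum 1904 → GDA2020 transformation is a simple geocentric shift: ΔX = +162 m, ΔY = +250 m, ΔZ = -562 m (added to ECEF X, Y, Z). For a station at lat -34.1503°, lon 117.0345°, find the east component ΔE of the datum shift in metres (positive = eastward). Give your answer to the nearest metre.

ΔE = -258 m

At φ = -34.1503°, λ = 117.0345°: sin φ = -0.561366, cos φ = 0.827568, sin λ = 0.890733, cos λ = -0.454527.
ΔE = −sin λ·ΔX + cos λ·ΔY = −(0.890733)·(162) + (-0.454527)·(250) = -257.93 m.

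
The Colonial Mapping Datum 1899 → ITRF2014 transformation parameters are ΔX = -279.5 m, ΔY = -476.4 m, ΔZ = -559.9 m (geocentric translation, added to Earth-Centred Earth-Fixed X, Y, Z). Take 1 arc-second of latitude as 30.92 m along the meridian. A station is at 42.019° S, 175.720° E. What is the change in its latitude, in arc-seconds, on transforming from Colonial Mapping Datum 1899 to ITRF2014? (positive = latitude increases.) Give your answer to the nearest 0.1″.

sin φ = -0.669377, cos φ = 0.742923, sin λ = 0.074631, cos λ = -0.997211.
North component: ΔN = −sin φ cos λ·ΔX − sin φ sin λ·ΔY + cos φ·ΔZ = −(-0.669377)(-0.997211)(-279.5) − (-0.669377)(0.074631)(-476.4) + (0.742923)(-559.9) = -253.19 m.
1° of latitude spans 3600 × 30.92 = 111312 m, so Δφ = -253.19 / 111312 × 3600 = -8.189″.

Δφ = -8.2″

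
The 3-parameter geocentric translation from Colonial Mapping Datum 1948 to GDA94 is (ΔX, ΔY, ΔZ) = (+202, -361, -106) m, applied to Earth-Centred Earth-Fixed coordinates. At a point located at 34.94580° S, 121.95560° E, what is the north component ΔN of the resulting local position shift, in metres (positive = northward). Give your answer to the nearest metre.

ΔN = -324 m

The local north axis is (−sin φ cos λ, −sin φ sin λ, cos φ), giving ΔN = -61.239 − 175.445 − 86.888 = -323.57 m.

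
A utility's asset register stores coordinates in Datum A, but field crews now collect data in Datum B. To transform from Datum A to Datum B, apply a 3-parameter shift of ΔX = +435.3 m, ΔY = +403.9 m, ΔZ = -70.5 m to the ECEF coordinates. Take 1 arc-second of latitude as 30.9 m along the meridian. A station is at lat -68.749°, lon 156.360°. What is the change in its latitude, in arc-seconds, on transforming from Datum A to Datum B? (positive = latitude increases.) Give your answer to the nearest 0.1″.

sin φ = -0.932002, cos φ = 0.362454, sin λ = 0.400989, cos λ = -0.916083.
North component: ΔN = −sin φ cos λ·ΔX − sin φ sin λ·ΔY + cos φ·ΔZ = −(-0.932002)(-0.916083)(435.3) − (-0.932002)(0.400989)(403.9) + (0.362454)(-70.5) = -246.26 m.
1° of latitude spans 3600 × 30.90 = 111240 m, so Δφ = -246.26 / 111240 × 3600 = -7.970″.

Δφ = -8.0″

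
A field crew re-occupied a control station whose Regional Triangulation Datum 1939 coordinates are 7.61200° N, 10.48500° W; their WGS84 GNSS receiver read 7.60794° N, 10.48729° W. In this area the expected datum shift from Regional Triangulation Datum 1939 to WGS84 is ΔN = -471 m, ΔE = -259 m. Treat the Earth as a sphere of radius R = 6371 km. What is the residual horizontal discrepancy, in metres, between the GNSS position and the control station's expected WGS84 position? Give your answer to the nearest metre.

Observed coordinate differences: Δφ = -0.00406°, Δλ = -0.00229°.
Converting to metres (1° lat = 111195 m, cos φ = 0.991188): observed ΔN = -451.5 m, observed ΔE = -252.4 m.
Subtracting the expected shift leaves a residual of -451.5 − (-471) = 19.5 m north and -252.4 − (-259) = 6.6 m east.
Residual distance = √(19.5² + 6.6²) = 20.6 m.

21 m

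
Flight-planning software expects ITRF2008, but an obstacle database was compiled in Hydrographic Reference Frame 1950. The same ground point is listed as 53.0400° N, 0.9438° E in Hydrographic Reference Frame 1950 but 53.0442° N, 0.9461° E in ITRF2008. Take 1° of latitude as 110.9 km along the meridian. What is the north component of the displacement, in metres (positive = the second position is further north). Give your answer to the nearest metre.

ΔN = 466 m

Δφ = 53.0442° − 53.0400° = +0.0042°; Δλ = 0.9461° − 0.9438° = +0.0023°.
ΔN = Δφ × 110900 = 465.8 m; ΔE = Δλ × 110900 × cos(53.0400°) = +0.0023 × 110900 × 0.601257 = 153.4 m.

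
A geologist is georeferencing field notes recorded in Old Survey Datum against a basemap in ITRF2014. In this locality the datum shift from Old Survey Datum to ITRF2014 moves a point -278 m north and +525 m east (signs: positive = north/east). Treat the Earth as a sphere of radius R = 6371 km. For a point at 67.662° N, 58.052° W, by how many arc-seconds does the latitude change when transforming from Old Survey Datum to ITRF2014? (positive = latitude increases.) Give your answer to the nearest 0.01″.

Δφ = -9.00″

On a sphere of radius R, 1 rad of latitude = R, so Δφ = ΔN / R = -278.0 / 6371000 = -4.3635e-05 rad = -9.000″.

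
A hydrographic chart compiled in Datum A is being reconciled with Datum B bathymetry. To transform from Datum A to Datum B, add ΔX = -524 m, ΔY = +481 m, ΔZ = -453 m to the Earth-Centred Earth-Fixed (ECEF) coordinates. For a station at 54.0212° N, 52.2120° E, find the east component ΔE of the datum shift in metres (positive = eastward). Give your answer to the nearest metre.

ΔE = 709 m

The local east axis at (φ, λ) is (−sin λ, cos λ, 0), so ΔE = −sin(52.2120°)·(-524) + cos(52.2120°)·481 = 708.84 m.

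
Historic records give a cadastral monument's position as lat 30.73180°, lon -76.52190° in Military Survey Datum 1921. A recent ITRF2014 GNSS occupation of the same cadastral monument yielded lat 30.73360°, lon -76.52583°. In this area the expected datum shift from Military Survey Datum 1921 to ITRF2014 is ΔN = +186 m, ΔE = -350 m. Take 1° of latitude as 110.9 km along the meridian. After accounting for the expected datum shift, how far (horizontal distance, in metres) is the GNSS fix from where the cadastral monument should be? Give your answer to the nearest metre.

28 m

Observed coordinate differences: Δφ = +0.00180°, Δλ = -0.00393°.
Converting to metres (1° lat = 110900 m, cos φ = 0.859569): observed ΔN = 199.6 m, observed ΔE = -374.6 m.
Subtracting the expected shift leaves a residual of 199.6 − (186) = 13.6 m north and -374.6 − (-350) = -24.6 m east.
Residual distance = √(13.6² + (-24.6)²) = 28.1 m.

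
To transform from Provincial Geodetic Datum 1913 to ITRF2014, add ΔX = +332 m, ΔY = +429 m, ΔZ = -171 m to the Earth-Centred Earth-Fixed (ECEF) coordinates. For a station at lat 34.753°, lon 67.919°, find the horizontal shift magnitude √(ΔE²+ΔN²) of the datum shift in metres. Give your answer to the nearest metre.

The local east axis at (φ, λ) is (−sin λ, cos λ, 0), so ΔE = −sin(67.919°)·332 + cos(67.919°)·429 = -146.38 m.
The local north axis is (−sin φ cos λ, −sin φ sin λ, cos φ), giving ΔN = -71.143 − 226.610 − 140.497 = -438.25 m.
Horizontal magnitude = √(ΔE² + ΔN²) = √((-146.38)² + (-438.25)²) = 462.05 m.

462 m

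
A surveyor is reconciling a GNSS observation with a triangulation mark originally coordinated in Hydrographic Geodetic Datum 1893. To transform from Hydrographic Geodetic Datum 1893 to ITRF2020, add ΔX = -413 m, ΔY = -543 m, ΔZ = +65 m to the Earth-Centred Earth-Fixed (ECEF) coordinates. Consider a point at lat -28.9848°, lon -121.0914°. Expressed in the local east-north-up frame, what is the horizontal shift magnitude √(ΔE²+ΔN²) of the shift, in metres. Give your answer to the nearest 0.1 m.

The local east axis at (φ, λ) is (−sin λ, cos λ, 0), so ΔE = −sin(-121.0914°)·(-413) + cos(-121.0914°)·(-543) = -73.26 m.
The local north axis is (−sin φ cos λ, −sin φ sin λ, cos φ), giving ΔN = 103.348 + 225.326 + 56.859 = 385.53 m.
Horizontal magnitude = √(ΔE² + ΔN²) = √((-73.26)² + 385.53²) = 392.43 m.

392.4 m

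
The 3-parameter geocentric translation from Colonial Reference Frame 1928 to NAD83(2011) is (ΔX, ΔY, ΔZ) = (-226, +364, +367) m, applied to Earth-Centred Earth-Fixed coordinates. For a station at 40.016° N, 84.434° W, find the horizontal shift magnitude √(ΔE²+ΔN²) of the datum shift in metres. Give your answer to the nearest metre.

At φ = 40.016°, λ = -84.434°: sin φ = 0.643002, cos φ = 0.765865, sin λ = -0.995285, cos λ = 0.096992.
ΔE = −sin λ·ΔX + cos λ·ΔY = −(-0.995285)·(-226) + (0.096992)·(364) = -189.63 m.
ΔN = −sin φ cos λ·ΔX − sin φ sin λ·ΔY + cos φ·ΔZ = −(0.643002)(0.096992)(-226) − (0.643002)(-0.995285)(364) + (0.765865)(367) = 528.12 m.
Horizontal magnitude = √(ΔE² + ΔN²) = √((-189.63)² + 528.12²) = 561.13 m.

561 m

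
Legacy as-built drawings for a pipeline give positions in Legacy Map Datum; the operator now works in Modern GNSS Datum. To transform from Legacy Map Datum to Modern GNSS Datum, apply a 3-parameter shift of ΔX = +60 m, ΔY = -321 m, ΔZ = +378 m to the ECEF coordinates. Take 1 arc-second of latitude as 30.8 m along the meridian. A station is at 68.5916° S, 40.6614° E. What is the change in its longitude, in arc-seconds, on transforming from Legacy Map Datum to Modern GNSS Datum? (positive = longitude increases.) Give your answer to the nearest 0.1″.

sin φ = -0.931002, cos φ = 0.365013, sin λ = 0.651588, cos λ = 0.758573.
East component: ΔE = −sin λ·ΔX + cos λ·ΔY = −(0.651588)(60) + (0.758573)(-321) = -282.60 m.
1° of latitude spans 3600 × 30.80 = 110880 m; at latitude φ, 1° of longitude spans that × cos φ = 40472.7 m, so Δλ = -282.60 / 40472.7 × 3600 = -25.137″.

Δλ = -25.1″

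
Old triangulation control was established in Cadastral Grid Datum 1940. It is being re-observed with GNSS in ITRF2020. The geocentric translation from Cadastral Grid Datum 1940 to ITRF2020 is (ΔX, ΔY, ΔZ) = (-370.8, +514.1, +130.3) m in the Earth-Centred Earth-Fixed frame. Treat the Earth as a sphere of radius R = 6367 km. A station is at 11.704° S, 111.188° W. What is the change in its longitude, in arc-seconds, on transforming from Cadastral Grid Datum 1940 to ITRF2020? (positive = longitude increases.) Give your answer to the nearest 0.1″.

sin φ = -0.202856, cos φ = 0.979209, sin λ = -0.932400, cos λ = -0.361429.
East component: ΔE = −sin λ·ΔX + cos λ·ΔY = −(-0.932400)(-370.8) + (-0.361429)(514.1) = -531.54 m.
1° of latitude spans πR/180 = 111125 m; at latitude φ, 1° of longitude spans that × cos φ = 108814.7 m, so Δλ = -531.54 / 108814.7 × 3600 = -17.585″.

Δλ = -17.6″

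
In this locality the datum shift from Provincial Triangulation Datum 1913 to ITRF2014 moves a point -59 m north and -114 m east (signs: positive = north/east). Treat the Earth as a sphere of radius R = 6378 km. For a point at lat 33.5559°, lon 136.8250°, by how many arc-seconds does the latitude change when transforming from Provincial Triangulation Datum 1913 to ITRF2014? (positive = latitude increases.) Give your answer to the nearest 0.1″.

Δφ = -1.9″

On a sphere of radius R, 1 rad of latitude = R, so Δφ = ΔN / R = -59.0 / 6378000 = -9.2505e-06 rad = -1.908″.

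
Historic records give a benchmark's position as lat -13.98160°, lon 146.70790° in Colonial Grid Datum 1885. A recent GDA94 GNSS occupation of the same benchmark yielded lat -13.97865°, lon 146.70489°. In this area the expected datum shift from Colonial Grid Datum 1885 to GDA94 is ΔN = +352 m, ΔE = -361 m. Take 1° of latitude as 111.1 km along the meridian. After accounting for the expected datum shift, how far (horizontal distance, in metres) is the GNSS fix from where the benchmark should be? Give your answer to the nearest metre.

Observed coordinate differences: Δφ = +0.00295°, Δλ = -0.00301°.
Converting to metres (1° lat = 111100 m, cos φ = 0.970373): observed ΔN = 327.7 m, observed ΔE = -324.5 m.
Subtracting the expected shift leaves a residual of 327.7 − (352) = -24.3 m north and -324.5 − (-361) = 36.5 m east.
Residual distance = √((-24.3)² + 36.5²) = 43.8 m.

44 m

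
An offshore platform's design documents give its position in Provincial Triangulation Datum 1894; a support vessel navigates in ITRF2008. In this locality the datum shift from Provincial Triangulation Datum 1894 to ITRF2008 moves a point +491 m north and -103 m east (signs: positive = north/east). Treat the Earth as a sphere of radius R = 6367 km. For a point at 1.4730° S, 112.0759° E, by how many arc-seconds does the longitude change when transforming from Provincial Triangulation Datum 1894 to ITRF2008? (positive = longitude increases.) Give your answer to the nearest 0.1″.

Δλ = -3.3″

At latitude -1.4730°, cos φ = 0.999670.
One radian of longitude at latitude φ spans R cos φ, so Δλ = ΔE / (R cos φ) = -103.0 / (6367000 × 0.999670) = -1.6183e-05 rad = -3.338″.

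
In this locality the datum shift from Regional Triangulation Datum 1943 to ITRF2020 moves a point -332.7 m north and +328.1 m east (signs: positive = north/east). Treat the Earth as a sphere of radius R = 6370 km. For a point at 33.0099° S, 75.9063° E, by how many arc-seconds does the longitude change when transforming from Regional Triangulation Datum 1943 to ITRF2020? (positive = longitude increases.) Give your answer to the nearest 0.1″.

At latitude -33.0099°, cos φ = 0.838576.
One radian of longitude at latitude φ spans R cos φ, so Δλ = ΔE / (R cos φ) = 328.1 / (6370000 × 0.838576) = 6.1422e-05 rad = 12.669″.

Δλ = 12.7″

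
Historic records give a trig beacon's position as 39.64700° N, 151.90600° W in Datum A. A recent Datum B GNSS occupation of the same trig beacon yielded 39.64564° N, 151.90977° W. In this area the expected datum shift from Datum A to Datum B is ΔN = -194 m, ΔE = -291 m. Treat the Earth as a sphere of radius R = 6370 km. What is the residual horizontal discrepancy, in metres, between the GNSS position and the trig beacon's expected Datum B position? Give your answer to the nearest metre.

Observed coordinate differences: Δφ = -0.00136°, Δλ = -0.00377°.
Converting to metres (1° lat = 111177 m, cos φ = 0.769990): observed ΔN = -151.2 m, observed ΔE = -322.7 m.
Subtracting the expected shift leaves a residual of -151.2 − (-194) = 42.8 m north and -322.7 − (-291) = -31.7 m east.
Residual distance = √(42.8² + (-31.7)²) = 53.3 m.

53 m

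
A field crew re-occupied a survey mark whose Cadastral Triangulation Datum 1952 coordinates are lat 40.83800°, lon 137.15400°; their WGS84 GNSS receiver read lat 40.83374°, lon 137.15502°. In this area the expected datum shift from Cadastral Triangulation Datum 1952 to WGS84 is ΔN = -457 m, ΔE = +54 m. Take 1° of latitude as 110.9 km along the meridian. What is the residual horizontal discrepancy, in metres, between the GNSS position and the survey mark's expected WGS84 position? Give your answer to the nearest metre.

35 m

Observed coordinate differences: Δφ = -0.00426°, Δλ = +0.00102°.
Converting to metres (1° lat = 110900 m, cos φ = 0.756562): observed ΔN = -472.4 m, observed ΔE = 85.6 m.
Subtracting the expected shift leaves a residual of -472.4 − (-457) = -15.4 m north and 85.6 − (54) = 31.6 m east.
Residual distance = √((-15.4)² + 31.6²) = 35.2 m.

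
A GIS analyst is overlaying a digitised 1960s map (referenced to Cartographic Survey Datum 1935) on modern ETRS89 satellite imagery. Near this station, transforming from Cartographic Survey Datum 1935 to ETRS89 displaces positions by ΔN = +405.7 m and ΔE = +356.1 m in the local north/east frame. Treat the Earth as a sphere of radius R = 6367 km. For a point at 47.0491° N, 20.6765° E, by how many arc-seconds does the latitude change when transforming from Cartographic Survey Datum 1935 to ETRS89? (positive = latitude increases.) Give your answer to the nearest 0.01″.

On a sphere of radius R, 1 rad of latitude = R, so Δφ = ΔN / R = 405.7 / 6367000 = 6.3719e-05 rad = 13.143″.

Δφ = 13.14″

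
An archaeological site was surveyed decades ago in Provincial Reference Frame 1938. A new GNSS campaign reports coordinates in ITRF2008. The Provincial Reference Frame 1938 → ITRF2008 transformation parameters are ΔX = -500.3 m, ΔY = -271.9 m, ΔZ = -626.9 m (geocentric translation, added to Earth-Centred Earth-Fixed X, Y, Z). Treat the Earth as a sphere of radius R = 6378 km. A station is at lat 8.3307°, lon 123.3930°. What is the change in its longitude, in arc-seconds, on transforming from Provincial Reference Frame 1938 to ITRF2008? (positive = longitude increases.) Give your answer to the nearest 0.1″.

Δλ = 18.5″

sin φ = 0.144886, cos φ = 0.989448, sin λ = 0.834915, cos λ = -0.550379.
East component: ΔE = −sin λ·ΔX + cos λ·ΔY = −(0.834915)(-500.3) + (-0.550379)(-271.9) = 567.36 m.
1° of latitude spans πR/180 = 111317 m; at latitude φ, 1° of longitude spans that × cos φ = 110142.5 m, so Δλ = 567.36 / 110142.5 × 3600 = 18.544″.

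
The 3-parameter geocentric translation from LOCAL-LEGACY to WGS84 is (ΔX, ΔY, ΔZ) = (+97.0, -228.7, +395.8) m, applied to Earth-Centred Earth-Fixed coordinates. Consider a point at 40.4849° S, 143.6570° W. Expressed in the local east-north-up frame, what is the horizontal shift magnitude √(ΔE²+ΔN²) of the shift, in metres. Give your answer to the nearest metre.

416 m

At φ = -40.4849°, λ = -143.6570°: sin φ = -0.649248, cos φ = 0.760577, sin λ = -0.592618, cos λ = -0.805484.
ΔE = −sin λ·ΔX + cos λ·ΔY = −(-0.592618)·(97.0) + (-0.805484)·(-228.7) = 241.70 m.
ΔN = −sin φ cos λ·ΔX − sin φ sin λ·ΔY + cos φ·ΔZ = −(-0.649248)(-0.805484)(97.0) − (-0.649248)(-0.592618)(-228.7) + (0.760577)(395.8) = 338.30 m.
Horizontal magnitude = √(ΔE² + ΔN²) = √(241.70² + 338.30²) = 415.77 m.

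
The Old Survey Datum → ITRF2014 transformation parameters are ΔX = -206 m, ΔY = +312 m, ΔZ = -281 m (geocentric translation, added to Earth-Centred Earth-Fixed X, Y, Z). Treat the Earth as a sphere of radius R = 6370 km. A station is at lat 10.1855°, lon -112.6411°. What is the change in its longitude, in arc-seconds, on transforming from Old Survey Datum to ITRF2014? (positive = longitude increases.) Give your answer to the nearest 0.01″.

sin φ = 0.176836, cos φ = 0.984240, sin λ = -0.922934, cos λ = -0.384957.
East component: ΔE = −sin λ·ΔX + cos λ·ΔY = −(-0.922934)(-206) + (-0.384957)(312) = -310.23 m.
1° of latitude spans πR/180 = 111177 m; at latitude φ, 1° of longitude spans that × cos φ = 109425.4 m, so Δλ = -310.23 / 109425.4 × 3600 = -10.206″.

Δλ = -10.21″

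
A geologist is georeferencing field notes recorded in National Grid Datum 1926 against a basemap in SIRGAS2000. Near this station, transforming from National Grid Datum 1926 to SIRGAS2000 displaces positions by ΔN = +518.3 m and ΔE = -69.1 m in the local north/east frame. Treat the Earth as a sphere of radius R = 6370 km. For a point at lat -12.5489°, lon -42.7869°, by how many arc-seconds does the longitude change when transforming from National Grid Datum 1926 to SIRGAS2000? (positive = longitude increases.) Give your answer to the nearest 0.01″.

At latitude -12.5489°, cos φ = 0.976111.
One radian of longitude at latitude φ spans R cos φ, so Δλ = ΔE / (R cos φ) = -69.1 / (6370000 × 0.976111) = -1.1113e-05 rad = -2.292″.

Δλ = -2.29″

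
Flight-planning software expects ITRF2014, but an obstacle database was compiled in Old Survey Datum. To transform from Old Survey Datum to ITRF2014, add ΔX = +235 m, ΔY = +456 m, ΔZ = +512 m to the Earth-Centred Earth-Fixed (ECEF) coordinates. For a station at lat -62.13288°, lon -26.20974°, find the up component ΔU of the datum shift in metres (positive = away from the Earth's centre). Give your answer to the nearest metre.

The local up (radial) axis is (cos φ cos λ, cos φ sin λ, sin φ), giving ΔU = 98.550 − 94.137 − 452.625 = -448.21 m.

ΔU = -448 m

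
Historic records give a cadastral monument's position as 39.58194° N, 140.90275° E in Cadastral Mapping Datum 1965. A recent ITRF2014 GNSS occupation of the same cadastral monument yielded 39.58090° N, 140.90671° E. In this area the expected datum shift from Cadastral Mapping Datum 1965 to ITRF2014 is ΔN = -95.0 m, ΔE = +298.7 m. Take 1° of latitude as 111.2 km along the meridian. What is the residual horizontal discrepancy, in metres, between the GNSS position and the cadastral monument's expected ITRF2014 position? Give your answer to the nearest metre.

Observed coordinate differences: Δφ = -0.00104°, Δλ = +0.00396°.
Converting to metres (1° lat = 111200 m, cos φ = 0.770714): observed ΔN = -115.6 m, observed ΔE = 339.4 m.
Subtracting the expected shift leaves a residual of -115.6 − (-95.0) = -20.6 m north and 339.4 − (298.7) = 40.7 m east.
Residual distance = √((-20.6)² + 40.7²) = 45.6 m.

46 m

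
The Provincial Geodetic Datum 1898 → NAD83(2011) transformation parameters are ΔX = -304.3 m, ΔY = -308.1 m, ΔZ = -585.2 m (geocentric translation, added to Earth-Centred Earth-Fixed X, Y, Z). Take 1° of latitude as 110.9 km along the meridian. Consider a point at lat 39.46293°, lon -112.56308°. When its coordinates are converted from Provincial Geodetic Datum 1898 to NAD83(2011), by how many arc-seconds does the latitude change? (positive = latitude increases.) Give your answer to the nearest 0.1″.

sin φ = 0.635579, cos φ = 0.772036, sin λ = -0.923458, cos λ = -0.383700.
North component: ΔN = −sin φ cos λ·ΔX − sin φ sin λ·ΔY + cos φ·ΔZ = −(0.635579)(-0.383700)(-304.3) − (0.635579)(-0.923458)(-308.1) + (0.772036)(-585.2) = -706.84 m.
1° of latitude spans 110900 m, so Δφ = -706.84 / 110900 × 3600 = -22.945″.

Δφ = -22.9″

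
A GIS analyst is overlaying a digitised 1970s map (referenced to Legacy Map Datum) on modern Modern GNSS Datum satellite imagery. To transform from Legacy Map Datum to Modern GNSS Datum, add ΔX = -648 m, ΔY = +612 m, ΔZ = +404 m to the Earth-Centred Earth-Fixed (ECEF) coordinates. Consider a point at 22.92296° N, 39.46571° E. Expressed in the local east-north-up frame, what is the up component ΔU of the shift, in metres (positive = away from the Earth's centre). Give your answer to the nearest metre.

ΔU = 55 m

At φ = 22.92296°, λ = 39.46571°: sin φ = 0.389493, cos φ = 0.921029, sin λ = 0.635616, cos λ = 0.772005.
ΔU = cos φ cos λ·ΔX + cos φ sin λ·ΔY + sin φ·ΔZ = (0.921029)(0.772005)(-648) + (0.921029)(0.635616)(612) + (0.389493)(404) = 54.88 m.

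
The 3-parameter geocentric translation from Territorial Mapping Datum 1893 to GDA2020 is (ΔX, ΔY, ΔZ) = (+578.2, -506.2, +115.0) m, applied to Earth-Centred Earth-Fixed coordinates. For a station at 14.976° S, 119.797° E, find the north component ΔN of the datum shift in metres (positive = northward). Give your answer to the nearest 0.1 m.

At φ = -14.976°, λ = 119.797°: sin φ = -0.258414, cos φ = 0.966034, sin λ = 0.867791, cos λ = -0.496929.
ΔN = −sin φ cos λ·ΔX − sin φ sin λ·ΔY + cos φ·ΔZ = −(-0.258414)(-0.496929)(578.2) − (-0.258414)(0.867791)(-506.2) + (0.966034)(115.0) = -76.67 m.

ΔN = -76.7 m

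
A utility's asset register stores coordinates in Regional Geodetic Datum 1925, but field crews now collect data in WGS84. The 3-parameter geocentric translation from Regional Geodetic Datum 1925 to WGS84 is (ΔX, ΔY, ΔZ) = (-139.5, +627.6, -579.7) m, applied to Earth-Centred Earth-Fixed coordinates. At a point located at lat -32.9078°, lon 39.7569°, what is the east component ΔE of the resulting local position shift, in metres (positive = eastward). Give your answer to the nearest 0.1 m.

ΔE = 571.7 m

The local east axis at (φ, λ) is (−sin λ, cos λ, 0), so ΔE = −sin(39.7569°)·(-139.5) + cos(39.7569°)·627.6 = 571.69 m.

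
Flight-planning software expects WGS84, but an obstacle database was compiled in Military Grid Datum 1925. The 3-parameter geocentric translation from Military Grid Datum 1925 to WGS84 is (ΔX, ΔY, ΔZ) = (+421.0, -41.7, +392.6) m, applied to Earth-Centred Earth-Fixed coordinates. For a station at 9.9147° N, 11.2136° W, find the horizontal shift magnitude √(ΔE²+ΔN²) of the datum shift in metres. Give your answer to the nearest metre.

The local east axis at (φ, λ) is (−sin λ, cos λ, 0), so ΔE = −sin(-11.2136°)·421.0 + cos(-11.2136°)·(-41.7) = 40.97 m.
The local north axis is (−sin φ cos λ, −sin φ sin λ, cos φ), giving ΔN = -71.105 − 1.396 + 386.737 = 314.24 m.
Horizontal magnitude = √(ΔE² + ΔN²) = √(40.97² + 314.24²) = 316.89 m.

317 m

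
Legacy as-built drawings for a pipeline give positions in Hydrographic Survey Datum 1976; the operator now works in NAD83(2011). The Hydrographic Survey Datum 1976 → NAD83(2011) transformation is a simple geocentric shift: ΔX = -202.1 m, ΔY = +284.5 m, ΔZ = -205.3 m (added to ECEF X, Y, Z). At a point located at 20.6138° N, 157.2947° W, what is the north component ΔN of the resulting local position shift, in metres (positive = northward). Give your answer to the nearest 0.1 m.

At φ = 20.6138°, λ = -157.2947°: sin φ = 0.352067, cos φ = 0.935975, sin λ = -0.385991, cos λ = -0.922502.
ΔN = −sin φ cos λ·ΔX − sin φ sin λ·ΔY + cos φ·ΔZ = −(0.352067)(-0.922502)(-202.1) − (0.352067)(-0.385991)(284.5) + (0.935975)(-205.3) = -219.13 m.

ΔN = -219.1 m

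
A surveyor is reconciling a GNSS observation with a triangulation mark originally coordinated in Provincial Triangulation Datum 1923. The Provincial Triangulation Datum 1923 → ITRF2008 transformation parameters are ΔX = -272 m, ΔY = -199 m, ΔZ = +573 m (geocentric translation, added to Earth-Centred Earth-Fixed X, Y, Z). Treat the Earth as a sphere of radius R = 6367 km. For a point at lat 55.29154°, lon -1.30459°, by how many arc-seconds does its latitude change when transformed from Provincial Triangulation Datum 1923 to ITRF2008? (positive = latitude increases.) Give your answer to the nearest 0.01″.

Δφ = 17.69″

sin φ = 0.822060, cos φ = 0.569401, sin λ = -0.022767, cos λ = 0.999741.
North component: ΔN = −sin φ cos λ·ΔX − sin φ sin λ·ΔY + cos φ·ΔZ = −(0.822060)(0.999741)(-272) − (0.822060)(-0.022767)(-199) + (0.569401)(573) = 546.08 m.
1° of latitude spans πR/180 = 111125 m, so Δφ = 546.08 / 111125 × 3600 = 17.691″.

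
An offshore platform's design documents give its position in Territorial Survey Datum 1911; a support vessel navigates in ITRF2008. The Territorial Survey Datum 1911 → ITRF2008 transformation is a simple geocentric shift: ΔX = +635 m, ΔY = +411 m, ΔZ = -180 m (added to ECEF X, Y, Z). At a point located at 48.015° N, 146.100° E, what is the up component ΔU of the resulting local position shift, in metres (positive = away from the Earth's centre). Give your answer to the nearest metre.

ΔU = -333 m

At φ = 48.015°, λ = 146.100°: sin φ = 0.743320, cos φ = 0.668936, sin λ = 0.557745, cos λ = -0.830012.
ΔU = cos φ cos λ·ΔX + cos φ sin λ·ΔY + sin φ·ΔZ = (0.668936)(-0.830012)(635) + (0.668936)(0.557745)(411) + (0.743320)(-180) = -333.02 m.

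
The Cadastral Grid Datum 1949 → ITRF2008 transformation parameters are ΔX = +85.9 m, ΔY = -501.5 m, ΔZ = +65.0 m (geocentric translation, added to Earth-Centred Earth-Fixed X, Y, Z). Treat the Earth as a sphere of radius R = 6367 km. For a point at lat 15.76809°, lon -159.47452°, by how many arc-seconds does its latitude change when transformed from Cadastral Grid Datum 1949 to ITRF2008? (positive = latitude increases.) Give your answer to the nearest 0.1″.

sin φ = 0.271744, cos φ = 0.962369, sin λ = -0.350624, cos λ = -0.936516.
North component: ΔN = −sin φ cos λ·ΔX − sin φ sin λ·ΔY + cos φ·ΔZ = −(0.271744)(-0.936516)(85.9) − (0.271744)(-0.350624)(-501.5) + (0.962369)(65.0) = 36.63 m.
1° of latitude spans πR/180 = 111125 m, so Δφ = 36.63 / 111125 × 3600 = 1.187″.

Δφ = 1.2″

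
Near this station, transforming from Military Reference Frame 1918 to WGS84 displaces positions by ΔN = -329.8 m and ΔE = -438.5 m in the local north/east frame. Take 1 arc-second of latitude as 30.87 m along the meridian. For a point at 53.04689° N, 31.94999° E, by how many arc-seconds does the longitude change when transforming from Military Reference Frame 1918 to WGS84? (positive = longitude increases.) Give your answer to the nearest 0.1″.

At latitude 53.04689°, cos φ = 0.601161.
1″ of longitude at this latitude = 30.87 × cos φ = 18.5578 m, so Δλ = -438.5 / 18.5578 = -23.629″.

Δλ = -23.6″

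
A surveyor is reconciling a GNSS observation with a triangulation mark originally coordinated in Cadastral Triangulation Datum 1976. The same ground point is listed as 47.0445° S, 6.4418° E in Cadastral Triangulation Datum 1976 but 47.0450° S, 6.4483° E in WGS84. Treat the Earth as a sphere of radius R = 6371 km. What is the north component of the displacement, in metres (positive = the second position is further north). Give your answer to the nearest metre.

ΔN = -56 m

Δφ = -47.0450° − -47.0445° = -0.0005°; Δλ = 6.4483° − 6.4418° = +0.0065°.
1° along a meridian = πR/180 = 111195 m.
ΔN = Δφ × 111195 = -55.6 m; ΔE = Δλ × 111195 × cos(-47.0445°) = +0.0065 × 111195 × 0.681430 = 492.5 m.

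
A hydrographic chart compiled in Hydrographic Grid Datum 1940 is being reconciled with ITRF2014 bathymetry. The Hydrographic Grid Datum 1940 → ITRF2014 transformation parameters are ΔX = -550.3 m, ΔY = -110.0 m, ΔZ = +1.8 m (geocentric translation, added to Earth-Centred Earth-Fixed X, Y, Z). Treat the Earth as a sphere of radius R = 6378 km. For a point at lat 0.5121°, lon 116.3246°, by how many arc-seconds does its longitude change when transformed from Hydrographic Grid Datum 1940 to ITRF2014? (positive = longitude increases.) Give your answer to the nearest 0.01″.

Δλ = 17.53″

sin φ = 0.008938, cos φ = 0.999960, sin λ = 0.896296, cos λ = -0.443456.
East component: ΔE = −sin λ·ΔX + cos λ·ΔY = −(0.896296)(-550.3) + (-0.443456)(-110.0) = 542.01 m.
1° of latitude spans πR/180 = 111317 m; at latitude φ, 1° of longitude spans that × cos φ = 111312.7 m, so Δλ = 542.01 / 111312.7 × 3600 = 17.529″.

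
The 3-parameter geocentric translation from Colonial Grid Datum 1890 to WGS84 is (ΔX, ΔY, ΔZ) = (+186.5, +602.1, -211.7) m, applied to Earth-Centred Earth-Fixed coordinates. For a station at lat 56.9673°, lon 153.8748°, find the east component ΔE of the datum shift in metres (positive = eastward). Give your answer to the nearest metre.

The local east axis at (φ, λ) is (−sin λ, cos λ, 0), so ΔE = −sin(153.8748°)·186.5 + cos(153.8748°)·602.1 = -622.71 m.

ΔE = -623 m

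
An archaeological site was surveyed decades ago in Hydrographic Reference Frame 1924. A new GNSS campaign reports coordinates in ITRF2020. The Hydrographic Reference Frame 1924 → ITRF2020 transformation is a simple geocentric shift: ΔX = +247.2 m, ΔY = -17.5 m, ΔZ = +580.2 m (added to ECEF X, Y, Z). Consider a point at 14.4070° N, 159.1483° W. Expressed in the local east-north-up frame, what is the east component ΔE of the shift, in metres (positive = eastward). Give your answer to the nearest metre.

ΔE = 104 m

At φ = 14.4070°, λ = -159.1483°: sin φ = 0.248808, cos φ = 0.968553, sin λ = -0.355950, cos λ = -0.934505.
ΔE = −sin λ·ΔX + cos λ·ΔY = −(-0.355950)·(247.2) + (-0.934505)·(-17.5) = 104.34 m.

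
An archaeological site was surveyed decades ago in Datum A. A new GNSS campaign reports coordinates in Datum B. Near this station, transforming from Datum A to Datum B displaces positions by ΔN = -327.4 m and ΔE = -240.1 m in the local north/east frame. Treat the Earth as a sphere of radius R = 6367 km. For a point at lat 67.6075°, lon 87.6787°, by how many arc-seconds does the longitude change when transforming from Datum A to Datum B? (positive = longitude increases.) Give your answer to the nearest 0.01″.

At latitude 67.6075°, cos φ = 0.380949.
One radian of longitude at latitude φ spans R cos φ, so Δλ = ΔE / (R cos φ) = -240.1 / (6367000 × 0.380949) = -9.8990e-05 rad = -20.418″.

Δλ = -20.42″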